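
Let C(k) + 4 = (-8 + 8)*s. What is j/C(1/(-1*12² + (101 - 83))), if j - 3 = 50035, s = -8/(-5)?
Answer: -25019/2 ≈ -12510.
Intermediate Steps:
s = 8/5 (s = -8*(-⅕) = 8/5 ≈ 1.6000)
j = 50038 (j = 3 + 50035 = 50038)
C(k) = -4 (C(k) = -4 + (-8 + 8)*(8/5) = -4 + 0*(8/5) = -4 + 0 = -4)
j/C(1/(-1*12² + (101 - 83))) = 50038/(-4) = 50038*(-¼) = -25019/2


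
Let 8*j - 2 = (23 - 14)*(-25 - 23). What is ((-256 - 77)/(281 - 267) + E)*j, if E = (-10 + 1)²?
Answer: -172215/56 ≈ -3075.3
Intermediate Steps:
j = -215/4 (j = ¼ + ((23 - 14)*(-25 - 23))/8 = ¼ + (9*(-48))/8 = ¼ + (⅛)*(-432) = ¼ - 54 = -215/4 ≈ -53.750)
E = 81 (E = (-9)² = 81)
((-256 - 77)/(281 - 267) + E)*j = ((-256 - 77)/(281 - 267) + 81)*(-215/4) = (-333/14 + 81)*(-215/4) = (801/14)*(-215/4) = -172215/56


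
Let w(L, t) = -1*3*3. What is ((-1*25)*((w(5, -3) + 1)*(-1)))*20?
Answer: -4000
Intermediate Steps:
w(L, t) = -9 (w(L, t) = -3*3 = -9)
((-1*25)*((w(5, -3) + 1)*(-1)))*20 = ((-1*25)*((-9 + 1)*(-1)))*20 = -(-200)*(-1)*20 = -25*8*20 = -200*20 = -4000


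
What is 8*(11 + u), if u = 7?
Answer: 144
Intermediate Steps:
8*(11 + u) = 8*(11 + 7) = 8*18 = 144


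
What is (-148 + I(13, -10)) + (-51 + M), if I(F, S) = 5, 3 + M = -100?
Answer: -297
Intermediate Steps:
M = -103 (M = -3 - 100 = -103)
(-148 + I(13, -10)) + (-51 + M) = (-148 + 5) + (-51 - 103) = -143 - 154 = -297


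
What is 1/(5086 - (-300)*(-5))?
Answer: 1/3586 ≈ 0.00027886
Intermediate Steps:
1/(5086 - (-300)*(-5)) = 1/(5086 - 1*1500) = 1/(5086 - 1500) = 1/3586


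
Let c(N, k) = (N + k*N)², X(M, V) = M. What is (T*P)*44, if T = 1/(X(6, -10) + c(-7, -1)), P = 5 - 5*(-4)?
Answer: 550/3 ≈ 183.33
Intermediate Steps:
P = 25 (P = 5 + 20 = 25)
c(N, k) = (N + N*k)²
T = ⅙ (T = 1/(6 + (-7)²*(1 - 1)²) = 1/(6 + 49*0²) = 1/(6 + 49*0) = 1/(6 + 0) = 1/6 = ⅙ ≈ 0.16667)
(T*P)*44 = ((⅙)*25)*44 = (25/6)*44 = 550/3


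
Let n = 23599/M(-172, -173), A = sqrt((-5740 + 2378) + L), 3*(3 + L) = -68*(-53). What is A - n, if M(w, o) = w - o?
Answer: -23599 + I*sqrt(19473)/3 ≈ -23599.0 + 46.515*I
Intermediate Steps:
L = 3595/3 (L = -3 + (-68*(-53))/3 = -3 + (1/3)*3604 = -3 + 3604/3 = 3595/3 ≈ 1198.3)
A = I*sqrt(19473)/3 (A = sqrt((-5740 + 2378) + 3595/3) = sqrt(-3362 + 3595/3) = sqrt(-6491/3) = I*sqrt(19473)/3 ≈ 46.515*I)
n = 23599 (n = 23599/(-172 - 1*(-173)) = 23599/(-172 + 173) = 23599/1 = 23599*1 = 23599)
A - n = I*sqrt(19473)/3 - 1*23599 = I*sqrt(19473)/3 - 23599 = -23599 + I*sqrt(19473)/3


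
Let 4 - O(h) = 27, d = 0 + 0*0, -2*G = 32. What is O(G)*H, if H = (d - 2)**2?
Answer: -92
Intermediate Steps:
G = -16 (G = -1/2*32 = -16)
d = 0 (d = 0 + 0 = 0)
O(h) = -23 (O(h) = 4 - 1*27 = 4 - 27 = -23)
H = 4 (H = (0 - 2)**2 = (-2)**2 = 4)
O(G)*H = -23*4 = -92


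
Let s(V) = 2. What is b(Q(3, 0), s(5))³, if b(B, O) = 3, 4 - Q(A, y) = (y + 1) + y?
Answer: 27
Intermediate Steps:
Q(A, y) = 3 - 2*y (Q(A, y) = 4 - ((y + 1) + y) = 4 - ((1 + y) + y) = 4 - (1 + 2*y) = 4 + (-1 - 2*y) = 3 - 2*y)
b(Q(3, 0), s(5))³ = 3³ = 27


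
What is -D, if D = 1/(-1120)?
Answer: 1/1120 ≈ 0.00089286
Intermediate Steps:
D = -1/1120 ≈ -0.00089286
-D = -1*(-1/1120) = 1/1120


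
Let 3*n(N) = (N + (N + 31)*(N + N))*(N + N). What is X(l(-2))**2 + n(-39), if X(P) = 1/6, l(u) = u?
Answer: -547559/36 ≈ -15210.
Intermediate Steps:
X(P) = 1/6
n(N) = 2*N*(N + 2*N*(31 + N))/3 (n(N) = ((N + (N + 31)*(N + N))*(N + N))/3 = ((N + (31 + N)*(2*N))*(2*N))/3 = ((N + 2*N*(31 + N))*(2*N))/3 = (2*N*(N + 2*N*(31 + N)))/3 = 2*N*(N + 2*N*(31 + N))/3)
X(l(-2))**2 + n(-39) = (1/6)**2 + (-39)**2*(42 + (4/3)*(-39)) = 1/36 + 1521*(42 - 52) = 1/36 + 1521*(-10) = 1/36 - 15210 = -547559/36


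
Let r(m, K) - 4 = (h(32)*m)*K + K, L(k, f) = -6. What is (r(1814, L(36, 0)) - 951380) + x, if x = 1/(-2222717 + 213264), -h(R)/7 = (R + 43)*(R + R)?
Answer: 732950027373153/2009453 ≈ 3.6475e+8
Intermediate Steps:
h(R) = -14*R*(43 + R) (h(R) = -7*(R + 43)*(R + R) = -7*(43 + R)*2*R = -14*R*(43 + R))
r(m, K) = 4 + K - 33600*K*m (r(m, K) = 4 + (((-14*32*(43 + 32))*m)*K + K) = 4 + (((-14*32*75)*m)*K + K) = 4 + ((-33600*m)*K + K) = 4 + (-33600*K*m + K) = 4 + (K - 33600*K*m) = 4 + K - 33600*K*m)
x = -1/2009453 (x = 1/(-2009453) = -1/2009453 ≈ -4.9765e-7)
(r(1814, L(36, 0)) - 951380) + x = ((4 - 6 - 33600*(-6)*1814) - 951380) - 1/2009453 = ((4 - 6 + 365702400) - 951380) - 1/2009453 = (365702398 - 951380) - 1/2009453 = 364751018 - 1/2009453 = 732950027373153/2009453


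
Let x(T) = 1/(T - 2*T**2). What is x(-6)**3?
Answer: -1/474552 ≈ -2.1073e-6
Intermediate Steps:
x(-6)**3 = (-1/(-6*(-1 + 2*(-6))))**3 = (-1*(-1/6)/(-1 - 12))**3 = (-1*(-1/6)/(-13))**3 = (-1*(-1/6)*(-1/13))**3 = (-1/78)**3 = -1/474552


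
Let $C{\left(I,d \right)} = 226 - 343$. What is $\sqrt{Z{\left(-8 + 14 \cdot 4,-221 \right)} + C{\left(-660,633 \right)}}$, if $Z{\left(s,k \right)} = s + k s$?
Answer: $i \sqrt{10677} \approx 103.33 i$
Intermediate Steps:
$C{\left(I,d \right)} = -117$
$\sqrt{Z{\left(-8 + 14 \cdot 4,-221 \right)} + C{\left(-660,633 \right)}} = \sqrt{\left(-8 + 14 \cdot 4\right) \left(1 - 221\right) - 117} = \sqrt{\left(-8 + 56\right) \left(-220\right) - 117} = \sqrt{48 \left(-220\right) - 117} = \sqrt{-10560 - 117} = \sqrt{-10677} = i \sqrt{10677}$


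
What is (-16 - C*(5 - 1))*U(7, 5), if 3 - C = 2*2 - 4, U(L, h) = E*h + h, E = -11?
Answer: 1400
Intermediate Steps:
U(L, h) = -10*h (U(L, h) = -11*h + h = -10*h)
C = 3 (C = 3 - (2*2 - 4) = 3 - (4 - 4) = 3 - 1*0 = 3 + 0 = 3)
(-16 - C*(5 - 1))*U(7, 5) = (-16 - 3*(5 - 1))*(-10*5) = (-16 - 3*4)*(-50) = (-16 - 1*12)*(-50) = (-16 - 12)*(-50) = -28*(-50) = 1400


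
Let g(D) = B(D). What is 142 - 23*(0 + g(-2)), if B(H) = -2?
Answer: 188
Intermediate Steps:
g(D) = -2
142 - 23*(0 + g(-2)) = 142 - 23*(0 - 2) = 142 - 23*(-2) = 142 + 46 = 188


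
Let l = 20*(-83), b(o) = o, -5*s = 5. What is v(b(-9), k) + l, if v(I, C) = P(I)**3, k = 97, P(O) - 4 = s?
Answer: -1633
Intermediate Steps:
s = -1 (s = -1/5*5 = -1)
P(O) = 3 (P(O) = 4 - 1 = 3)
l = -1660
v(I, C) = 27 (v(I, C) = 3**3 = 27)
v(b(-9), k) + l = 27 - 1660 = -1633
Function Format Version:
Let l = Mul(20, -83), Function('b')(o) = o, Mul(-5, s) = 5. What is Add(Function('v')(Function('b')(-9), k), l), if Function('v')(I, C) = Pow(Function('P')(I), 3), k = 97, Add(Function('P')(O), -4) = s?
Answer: -1633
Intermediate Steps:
s = -1 (s = Mul(Rational(-1, 5), 5) = -1)
Function('P')(O) = 3 (Function('P')(O) = Add(4, -1) = 3)
l = -1660
Function('v')(I, C) = 27 (Function('v')(I, C) = Pow(3, 3) = 27)
Add(Function('v')(Function('b')(-9), k), l) = Add(27, -1660) = -1633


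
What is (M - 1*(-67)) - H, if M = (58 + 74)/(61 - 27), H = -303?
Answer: 6356/17 ≈ 373.88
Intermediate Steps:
M = 66/17 (M = 132/34 = 132*(1/34) = 66/17 ≈ 3.8824)
(M - 1*(-67)) - H = (66/17 - 1*(-67)) - 1*(-303) = (66/17 + 67) + 303 = 1205/17 + 303 = 6356/17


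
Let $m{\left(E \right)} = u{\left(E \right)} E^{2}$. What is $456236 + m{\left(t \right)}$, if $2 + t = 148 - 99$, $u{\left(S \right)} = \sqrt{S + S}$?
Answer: $456236 + 2209 \sqrt{94} \approx 4.7765 \cdot 10^{5}$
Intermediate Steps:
$u{\left(S \right)} = \sqrt{2} \sqrt{S}$ ($u{\left(S \right)} = \sqrt{2 S} = \sqrt{2} \sqrt{S}$)
$t = 47$ ($t = -2 + \left(148 - 99\right) = -2 + 49 = 47$)
$m{\left(E \right)} = \sqrt{2} E^{\frac{5}{2}}$ ($m{\left(E \right)} = \sqrt{2} \sqrt{E} E^{2} = \sqrt{2} E^{\frac{5}{2}}$)
$456236 + m{\left(t \right)} = 456236 + \sqrt{2} \cdot 47^{\frac{5}{2}} = 456236 + \sqrt{2} \cdot 2209 \sqrt{47} = 456236 + 2209 \sqrt{94}$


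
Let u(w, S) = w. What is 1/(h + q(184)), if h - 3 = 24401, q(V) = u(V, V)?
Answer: 1/24588 ≈ 4.0670e-5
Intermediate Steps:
q(V) = V
h = 24404 (h = 3 + 24401 = 24404)
1/(h + q(184)) = 1/(24404 + 184) = 1/24588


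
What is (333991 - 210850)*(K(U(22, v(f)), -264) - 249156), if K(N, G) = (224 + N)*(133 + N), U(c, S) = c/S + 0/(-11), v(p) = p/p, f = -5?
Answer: -25985952666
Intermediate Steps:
v(p) = 1
U(c, S) = c/S (U(c, S) = c/S + 0*(-1/11) = c/S + 0 = c/S)
K(N, G) = (133 + N)*(224 + N)
(333991 - 210850)*(K(U(22, v(f)), -264) - 249156) = (333991 - 210850)*((29792 + (22/1)**2 + 357*(22/1)) - 249156) = 123141*((29792 + (22*1)**2 + 357*(22*1)) - 249156) = 123141*((29792 + 22**2 + 357*22) - 249156) = 123141*((29792 + 484 + 7854) - 249156) = 123141*(38130 - 249156) = 123141*(-211026) = -25985952666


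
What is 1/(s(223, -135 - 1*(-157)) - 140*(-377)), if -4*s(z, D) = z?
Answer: 4/210897 ≈ 1.8967e-5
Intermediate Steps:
s(z, D) = -z/4
1/(s(223, -135 - 1*(-157)) - 140*(-377)) = 1/(-¼*223 - 140*(-377)) = 1/(-223/4 + 52780) = 1/(210897/4) = 4/210897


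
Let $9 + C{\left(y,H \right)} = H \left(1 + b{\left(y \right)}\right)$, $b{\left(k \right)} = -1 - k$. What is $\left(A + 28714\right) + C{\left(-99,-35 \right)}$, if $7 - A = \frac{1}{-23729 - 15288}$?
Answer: $\frac{985062200}{39017} \approx 25247.0$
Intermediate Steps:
$A = \frac{273120}{39017}$ ($A = 7 - \frac{1}{-23729 - 15288} = 7 - \frac{1}{-39017} = 7 - - \frac{1}{39017} = 7 + \frac{1}{39017} = \frac{273120}{39017} \approx 7.0$)
$C{\left(y,H \right)} = -9 - H y$ ($C{\left(y,H \right)} = -9 + H \left(1 - \left(1 + y\right)\right) = -9 + H \left(- y\right) = -9 - H y$)
$\left(A + 28714\right) + C{\left(-99,-35 \right)} = \left(\frac{273120}{39017} + 28714\right) - \left(9 - -3465\right) = \frac{1120607258}{39017} - 3474 = \frac{985062200}{39017}$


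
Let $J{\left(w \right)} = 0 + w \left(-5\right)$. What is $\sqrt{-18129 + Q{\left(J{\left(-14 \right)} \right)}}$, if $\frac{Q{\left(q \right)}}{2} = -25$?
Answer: $7 i \sqrt{371} \approx 134.83 i$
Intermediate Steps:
$J{\left(w \right)} = - 5 w$ ($J{\left(w \right)} = 0 - 5 w = - 5 w$)
$Q{\left(q \right)} = -50$ ($Q{\left(q \right)} = 2 \left(-25\right) = -50$)
$\sqrt{-18129 + Q{\left(J{\left(-14 \right)} \right)}} = \sqrt{-18129 - 50} = \sqrt{-18179} = 7 i \sqrt{371}$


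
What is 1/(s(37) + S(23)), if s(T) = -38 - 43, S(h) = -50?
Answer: -1/131 ≈ -0.0076336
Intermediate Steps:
s(T) = -81
1/(s(37) + S(23)) = 1/(-81 - 50) = 1/(-131) = -1/131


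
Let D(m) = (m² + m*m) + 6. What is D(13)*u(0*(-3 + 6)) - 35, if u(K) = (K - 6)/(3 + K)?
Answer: -723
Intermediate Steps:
D(m) = 6 + 2*m² (D(m) = (m² + m²) + 6 = 2*m² + 6 = 6 + 2*m²)
u(K) = (-6 + K)/(3 + K)
D(13)*u(0*(-3 + 6)) - 35 = (6 + 2*13²)*((-6 + 0*(-3 + 6))/(3 + 0*(-3 + 6))) - 35 = (6 + 2*169)*((-6 + 0*3)/(3 + 0*3)) - 35 = (6 + 338)*((-6 + 0)/(3 + 0)) - 35 = 344*(-6/3) - 35 = 344*((⅓)*(-6)) - 35 = 344*(-2) - 35 = -688 - 35 = -723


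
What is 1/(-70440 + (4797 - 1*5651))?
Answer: -1/71294 ≈ -1.4026e-5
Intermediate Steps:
1/(-70440 + (4797 - 1*5651)) = 1/(-70440 + (4797 - 5651)) = 1/(-70440 - 854) = 1/(-71294) = -1/71294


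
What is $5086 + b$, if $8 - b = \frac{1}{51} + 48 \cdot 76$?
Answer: $\frac{73745}{51} \approx 1446.0$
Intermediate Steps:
$b = - \frac{185641}{51}$ ($b = 8 - \left(\frac{1}{51} + 48 \cdot 76\right) = 8 - \left(\frac{1}{51} + 3648\right) = 8 - \frac{186049}{51} = - \frac{185641}{51} \approx -3640.0$)
$5086 + b = 5086 - \frac{185641}{51} = \frac{73745}{51}$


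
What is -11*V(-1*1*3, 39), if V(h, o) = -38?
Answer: 418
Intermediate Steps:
-11*V(-1*1*3, 39) = -11*(-38) = 418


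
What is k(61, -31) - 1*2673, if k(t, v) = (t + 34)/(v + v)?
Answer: -165821/62 ≈ -2674.5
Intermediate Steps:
k(t, v) = (34 + t)/(2*v) (k(t, v) = (34 + t)/((2*v)) = (34 + t)*(1/(2*v)) = (34 + t)/(2*v))
k(61, -31) - 1*2673 = (½)*(34 + 61)/(-31) - 1*2673 = (½)*(-1/31)*95 - 2673 = -95/62 - 2673 = -165821/62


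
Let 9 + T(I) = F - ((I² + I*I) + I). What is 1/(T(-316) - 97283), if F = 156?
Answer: -1/296532 ≈ -3.3723e-6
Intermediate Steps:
T(I) = 147 - I - 2*I² (T(I) = -9 + (156 - ((I² + I*I) + I)) = -9 + (156 - ((I² + I²) + I)) = -9 + (156 - (2*I² + I)) = -9 + (156 - (I + 2*I²)) = -9 + (156 + (-I - 2*I²)) = -9 + (156 - I - 2*I²) = 147 - I - 2*I²)
1/(T(-316) - 97283) = 1/((147 - 1*(-316) - 2*(-316)²) - 97283) = 1/((147 + 316 - 2*99856) - 97283) = 1/((147 + 316 - 199712) - 97283) = 1/(-199249 - 97283) = 1/(-296532) = -1/296532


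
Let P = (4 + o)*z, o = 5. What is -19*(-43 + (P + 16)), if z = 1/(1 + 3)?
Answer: 1881/4 ≈ 470.25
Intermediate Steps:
z = ¼ (z = 1/4 = ¼ ≈ 0.25000)
P = 9/4 (P = (4 + 5)*(¼) = 9*(¼) = 9/4 ≈ 2.2500)
-19*(-43 + (P + 16)) = -19*(-43 + (9/4 + 16)) = -19*(-43 + 73/4) = -19*(-99/4) = 1881/4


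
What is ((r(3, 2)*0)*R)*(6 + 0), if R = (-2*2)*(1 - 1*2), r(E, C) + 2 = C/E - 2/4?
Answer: 0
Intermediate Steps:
r(E, C) = -5/2 + C/E (r(E, C) = -2 + (C/E - 2/4) = -2 + (C/E - 2*¼) = -2 + (C/E - ½) = -2 + (-½ + C/E) = -5/2 + C/E)
R = 4 (R = -4*(1 - 2) = -4*(-1) = 4)
((r(3, 2)*0)*R)*(6 + 0) = (((-5/2 + 2/3)*0)*4)*(6 + 0) = (((-5/2 + 2*(⅓))*0)*4)*6 = (((-5/2 + ⅔)*0)*4)*6 = (-11/6*0*4)*6 = (0*4)*6 = 0*6 = 0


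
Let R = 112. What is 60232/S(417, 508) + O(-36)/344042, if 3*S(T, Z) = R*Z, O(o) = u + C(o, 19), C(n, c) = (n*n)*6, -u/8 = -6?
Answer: 3913260471/1223413352 ≈ 3.1986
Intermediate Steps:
u = 48 (u = -8*(-6) = 48)
C(n, c) = 6*n² (C(n, c) = n²*6 = 6*n²)
O(o) = 48 + 6*o²
S(T, Z) = 112*Z/3 (S(T, Z) = (112*Z)/3 = 112*Z/3)
60232/S(417, 508) + O(-36)/344042 = 60232/(((112/3)*508)) + (48 + 6*(-36)²)/344042 = 60232/(56896/3) + (48 + 6*1296)*(1/344042) = 60232*(3/56896) + (48 + 7776)*(1/344042) = 22587/7112 + 7824*(1/344042) = 22587/7112 + 3912/172021 = 3913260471/1223413352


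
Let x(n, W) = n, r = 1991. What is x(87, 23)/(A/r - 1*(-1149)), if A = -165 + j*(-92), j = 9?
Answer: 57739/762222 ≈ 0.075751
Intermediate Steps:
A = -993 (A = -165 + 9*(-92) = -165 - 828 = -993)
x(87, 23)/(A/r - 1*(-1149)) = 87/(-993/1991 - 1*(-1149)) = 87/(-993*1/1991 + 1149) = 87/(-993/1991 + 1149) = 87/(2286666/1991) = 87*(1991/2286666) = 57739/762222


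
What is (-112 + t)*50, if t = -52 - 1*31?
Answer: -9750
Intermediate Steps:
t = -83 (t = -52 - 31 = -83)
(-112 + t)*50 = (-112 - 83)*50 = -195*50 = -9750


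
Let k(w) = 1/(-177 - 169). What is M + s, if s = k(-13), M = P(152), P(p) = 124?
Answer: 42903/346 ≈ 124.00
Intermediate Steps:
M = 124
k(w) = -1/346 (k(w) = 1/(-346) = -1/346)
s = -1/346 ≈ -0.0028902
M + s = 124 - 1/346 = 42903/346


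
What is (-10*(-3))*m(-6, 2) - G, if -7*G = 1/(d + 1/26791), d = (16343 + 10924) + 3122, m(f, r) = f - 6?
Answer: -2051662257209/5699061900 ≈ -360.00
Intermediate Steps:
m(f, r) = -6 + f
d = 30389 (d = 27267 + 3122 = 30389)
G = -26791/5699061900 (G = -1/(7*(30389 + 1/26791)) = -1/(7*814151700/26791) = -1/7*26791/814151700 = -26791/5699061900 ≈ -4.7010e-6)
(-10*(-3))*m(-6, 2) - G = (-10*(-3))*(-6 - 6) - 1*(-26791/5699061900) = 30*(-12) + 26791/5699061900 = -360 + 26791/5699061900 = -2051662257209/5699061900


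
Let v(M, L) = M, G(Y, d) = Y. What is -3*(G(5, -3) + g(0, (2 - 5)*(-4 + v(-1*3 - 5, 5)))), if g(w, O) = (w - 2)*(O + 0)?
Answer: 201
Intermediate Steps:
g(w, O) = O*(-2 + w) (g(w, O) = (-2 + w)*O = O*(-2 + w))
-3*(G(5, -3) + g(0, (2 - 5)*(-4 + v(-1*3 - 5, 5)))) = -3*(5 + ((2 - 5)*(-4 + (-1*3 - 5)))*(-2 + 0)) = -3*(5 - 3*(-4 + (-3 - 5))*(-2)) = -3*(5 - 3*(-4 - 8)*(-2)) = -3*(5 - 3*(-12)*(-2)) = -3*(5 + 36*(-2)) = -3*(5 - 72) = -3*(-67) = 201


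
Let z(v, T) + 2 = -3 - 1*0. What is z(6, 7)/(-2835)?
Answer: 1/567 ≈ 0.0017637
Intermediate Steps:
z(v, T) = -5 (z(v, T) = -2 + (-3 - 1*0) = -2 + (-3 + 0) = -2 - 3 = -5)
z(6, 7)/(-2835) = -5/(-2835) = -1/2835*(-5) = 1/567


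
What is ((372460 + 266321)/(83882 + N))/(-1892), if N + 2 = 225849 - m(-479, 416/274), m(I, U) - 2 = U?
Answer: -7955727/7298371252 ≈ -0.0010901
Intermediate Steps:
m(I, U) = 2 + U
N = 30940557/137 (N = -2 + (225849 - (2 + 416/274)) = -2 + (225849 - (2 + 416*(1/274))) = -2 + (225849 - (2 + 208/137)) = -2 + (225849 - 1*482/137) = -2 + (225849 - 482/137) = -2 + 30940831/137 = 30940557/137 ≈ 2.2584e+5)
((372460 + 266321)/(83882 + N))/(-1892) = ((372460 + 266321)/(83882 + 30940557/137))/(-1892) = (638781/(42432391/137))*(-1/1892) = (638781*(137/42432391))*(-1/1892) = (87512997/42432391)*(-1/1892) = -7955727/7298371252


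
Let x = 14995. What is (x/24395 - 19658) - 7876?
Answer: -134335387/4879 ≈ -27533.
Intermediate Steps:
(x/24395 - 19658) - 7876 = (14995/24395 - 19658) - 7876 = (14995*(1/24395) - 19658) - 7876 = (2999/4879 - 19658) - 7876 = -95908383/4879 - 7876 = -134335387/4879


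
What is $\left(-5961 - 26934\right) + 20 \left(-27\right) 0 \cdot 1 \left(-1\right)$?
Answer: $-32895$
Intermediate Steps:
$\left(-5961 - 26934\right) + 20 \left(-27\right) 0 \cdot 1 \left(-1\right) = -32895 - 540 \cdot 0 \left(-1\right) = -32895 - 0 = -32895 + 0 = -32895$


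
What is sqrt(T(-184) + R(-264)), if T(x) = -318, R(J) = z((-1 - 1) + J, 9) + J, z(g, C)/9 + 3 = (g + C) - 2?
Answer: 14*I*sqrt(15) ≈ 54.222*I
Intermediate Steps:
z(g, C) = -45 + 9*C + 9*g (z(g, C) = -27 + 9*((g + C) - 2) = -27 + 9*((C + g) - 2) = -27 + 9*(-2 + C + g) = -27 + (-18 + 9*C + 9*g) = -45 + 9*C + 9*g)
R(J) = 18 + 10*J (R(J) = (-45 + 9*9 + 9*((-1 - 1) + J)) + J = (-45 + 81 + 9*(-2 + J)) + J = (-45 + 81 + (-18 + 9*J)) + J = (18 + 9*J) + J = 18 + 10*J)
sqrt(T(-184) + R(-264)) = sqrt(-318 + (18 + 10*(-264))) = sqrt(-318 + (18 - 2640)) = sqrt(-318 - 2622) = sqrt(-2940) = 14*I*sqrt(15)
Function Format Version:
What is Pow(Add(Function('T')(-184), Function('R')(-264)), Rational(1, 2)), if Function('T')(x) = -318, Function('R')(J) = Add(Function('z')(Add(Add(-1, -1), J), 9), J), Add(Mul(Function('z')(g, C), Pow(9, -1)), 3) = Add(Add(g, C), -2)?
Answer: Mul(14, I, Pow(15, Rational(1, 2))) ≈ Mul(54.222, I)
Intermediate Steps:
Function('z')(g, C) = Add(-45, Mul(9, C), Mul(9, g)) (Function('z')(g, C) = Add(-27, Mul(9, Add(Add(g, C), -2))) = Add(-27, Mul(9, Add(Add(C, g), -2))) = Add(-27, Mul(9, Add(-2, C, g))) = Add(-27, Add(-18, Mul(9, C), Mul(9, g))) = Add(-45, Mul(9, C), Mul(9, g)))
Function('R')(J) = Add(18, Mul(10, J)) (Function('R')(J) = Add(Add(-45, Mul(9, 9), Mul(9, Add(Add(-1, -1), J))), J) = Add(Add(-45, 81, Mul(9, Add(-2, J))), J) = Add(Add(-45, 81, Add(-18, Mul(9, J))), J) = Add(Add(18, Mul(9, J)), J) = Add(18, Mul(10, J)))
Pow(Add(Function('T')(-184), Function('R')(-264)), Rational(1, 2)) = Pow(Add(-318, Add(18, Mul(10, -264))), Rational(1, 2)) = Pow(Add(-318, Add(18, -2640)), Rational(1, 2)) = Pow(Add(-318, -2622), Rational(1, 2)) = Pow(-2940, Rational(1, 2)) = Mul(14, I, Pow(15, Rational(1, 2)))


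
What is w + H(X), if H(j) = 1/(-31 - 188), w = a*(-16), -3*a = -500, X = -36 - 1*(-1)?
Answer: -194667/73 ≈ -2666.7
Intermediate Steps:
X = -35 (X = -36 + 1 = -35)
a = 500/3 (a = -⅓*(-500) = 500/3 ≈ 166.67)
w = -8000/3 (w = (500/3)*(-16) = -8000/3 ≈ -2666.7)
H(j) = -1/219 (H(j) = 1/(-219) = -1/219)
w + H(X) = -8000/3 - 1/219 = -194667/73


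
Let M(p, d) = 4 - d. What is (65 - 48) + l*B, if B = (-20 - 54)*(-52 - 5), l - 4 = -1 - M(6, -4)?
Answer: -21073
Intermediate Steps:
l = -5 (l = 4 + (-1 - (4 - 1*(-4))) = 4 + (-1 - (4 + 4)) = 4 + (-1 - 1*8) = 4 + (-1 - 8) = 4 - 9 = -5)
B = 4218 (B = -74*(-57) = 4218)
(65 - 48) + l*B = (65 - 48) - 5*4218 = 17 - 21090 = -21073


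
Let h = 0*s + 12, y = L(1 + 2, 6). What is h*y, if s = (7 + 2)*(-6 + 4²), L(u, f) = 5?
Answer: 60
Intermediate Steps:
s = 90 (s = 9*(-6 + 16) = 9*10 = 90)
y = 5
h = 12 (h = 0*90 + 12 = 0 + 12 = 12)
h*y = 12*5 = 60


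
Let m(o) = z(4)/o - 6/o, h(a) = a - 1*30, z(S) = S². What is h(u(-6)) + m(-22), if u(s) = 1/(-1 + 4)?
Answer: -994/33 ≈ -30.121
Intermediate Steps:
u(s) = ⅓ (u(s) = 1/3 = ⅓)
h(a) = -30 + a (h(a) = a - 30 = -30 + a)
m(o) = 10/o (m(o) = 4²/o - 6/o = 16/o - 6/o = 10/o)
h(u(-6)) + m(-22) = (-30 + ⅓) + 10/(-22) = -89/3 + 10*(-1/22) = -89/3 - 5/11 = -994/33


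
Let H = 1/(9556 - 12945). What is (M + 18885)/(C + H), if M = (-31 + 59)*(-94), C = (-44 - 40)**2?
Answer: 55081417/23912783 ≈ 2.3034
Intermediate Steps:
H = -1/3389 (H = 1/(-3389) = -1/3389 ≈ -0.00029507)
C = 7056 (C = (-84)**2 = 7056)
M = -2632 (M = 28*(-94) = -2632)
(M + 18885)/(C + H) = (-2632 + 18885)/(7056 - 1/3389) = 16253/(23912783/3389) = 16253*(3389/23912783) = 55081417/23912783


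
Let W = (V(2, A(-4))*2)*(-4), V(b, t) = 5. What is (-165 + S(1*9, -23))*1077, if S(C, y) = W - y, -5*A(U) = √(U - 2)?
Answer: -196014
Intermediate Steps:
A(U) = -√(-2 + U)/5 (A(U) = -√(U - 2)/5 = -√(-2 + U)/5)
W = -40 (W = (5*2)*(-4) = 10*(-4) = -40)
S(C, y) = -40 - y
(-165 + S(1*9, -23))*1077 = (-165 + (-40 - 1*(-23)))*1077 = (-165 + (-40 + 23))*1077 = (-165 - 17)*1077 = -182*1077 = -196014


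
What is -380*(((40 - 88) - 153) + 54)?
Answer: 55860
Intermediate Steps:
-380*(((40 - 88) - 153) + 54) = -380*((-48 - 153) + 54) = -380*(-201 + 54) = -380*(-147) = 55860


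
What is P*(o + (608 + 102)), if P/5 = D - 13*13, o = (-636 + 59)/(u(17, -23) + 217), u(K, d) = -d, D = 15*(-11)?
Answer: -28360441/24 ≈ -1.1817e+6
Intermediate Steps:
D = -165
o = -577/240 (o = (-636 + 59)/(-1*(-23) + 217) = -577/(23 + 217) = -577/240 ≈ -2.4042)
P = -1670 (P = 5*(-165 - 13*13) = 5*(-165 - 169) = 5*(-334) = -1670)
P*(o + (608 + 102)) = -1670*(-577/240 + (608 + 102)) = -1670*(-577/240 + 710) = -1670*169823/240 = -28360441/24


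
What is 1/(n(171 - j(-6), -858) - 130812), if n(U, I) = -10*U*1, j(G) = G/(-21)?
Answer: -7/927634 ≈ -7.5461e-6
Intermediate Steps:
j(G) = -G/21 (j(G) = G*(-1/21) = -G/21)
n(U, I) = -10*U
1/(n(171 - j(-6), -858) - 130812) = 1/(-10*(171 - (-1)*(-6)/21) - 130812) = 1/(-10*(171 - 1*2/7) - 130812) = 1/(-10*(171 - 2/7) - 130812) = 1/(-10*1195/7 - 130812) = 1/(-11950/7 - 130812) = 1/(-927634/7) = -7/927634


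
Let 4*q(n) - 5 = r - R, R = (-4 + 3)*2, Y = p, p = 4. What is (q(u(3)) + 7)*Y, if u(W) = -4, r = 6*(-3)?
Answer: 17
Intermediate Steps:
r = -18
Y = 4
R = -2 (R = -1*2 = -2)
q(n) = -11/4 (q(n) = 5/4 + (-18 - 1*(-2))/4 = 5/4 + (-18 + 2)/4 = 5/4 + (1/4)*(-16) = 5/4 - 4 = -11/4)
(q(u(3)) + 7)*Y = (-11/4 + 7)*4 = (17/4)*4 = 17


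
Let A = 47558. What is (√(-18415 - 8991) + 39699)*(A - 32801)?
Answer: 585838143 + 14757*I*√27406 ≈ 5.8584e+8 + 2.443e+6*I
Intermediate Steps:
(√(-18415 - 8991) + 39699)*(A - 32801) = (√(-18415 - 8991) + 39699)*(47558 - 32801) = (√(-27406) + 39699)*14757 = (I*√27406 + 39699)*14757 = (39699 + I*√27406)*14757 = 585838143 + 14757*I*√27406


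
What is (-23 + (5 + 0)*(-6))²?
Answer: 2809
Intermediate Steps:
(-23 + (5 + 0)*(-6))² = (-23 + 5*(-6))² = (-23 - 30)² = (-53)² = 2809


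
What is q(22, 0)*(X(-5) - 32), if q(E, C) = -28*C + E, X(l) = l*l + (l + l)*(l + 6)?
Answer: -374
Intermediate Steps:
X(l) = l² + 2*l*(6 + l) (X(l) = l² + (2*l)*(6 + l) = l² + 2*l*(6 + l))
q(E, C) = E - 28*C
q(22, 0)*(X(-5) - 32) = (22 - 28*0)*(3*(-5)*(4 - 5) - 32) = (22 + 0)*(3*(-5)*(-1) - 32) = 22*(15 - 32) = 22*(-17) = -374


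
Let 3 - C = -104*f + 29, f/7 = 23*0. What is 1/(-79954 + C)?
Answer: -1/79980 ≈ -1.2503e-5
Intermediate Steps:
f = 0 (f = 7*(23*0) = 7*0 = 0)
C = -26 (C = 3 - (-104*0 + 29) = 3 - (0 + 29) = 3 - 1*29 = 3 - 29 = -26)
1/(-79954 + C) = 1/(-79954 - 26) = 1/(-79980) = -1/79980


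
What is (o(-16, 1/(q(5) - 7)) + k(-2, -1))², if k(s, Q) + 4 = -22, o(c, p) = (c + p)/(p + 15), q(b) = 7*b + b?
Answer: 187489/256 ≈ 732.38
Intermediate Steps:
q(b) = 8*b
o(c, p) = (c + p)/(15 + p)
k(s, Q) = -26 (k(s, Q) = -4 - 22 = -26)
(o(-16, 1/(q(5) - 7)) + k(-2, -1))² = ((-16 + 1/(8*5 - 7))/(15 + 1/(8*5 - 7)) - 26)² = ((-16 + 1/(40 - 7))/(15 + 1/(40 - 7)) - 26)² = ((-16 + 1/33)/(15 + 1/33) - 26)² = (-527/33/(496/33) - 26)² = ((33/496)*(-527/33) - 26)² = (-17/16 - 26)² = (-433/16)² = 187489/256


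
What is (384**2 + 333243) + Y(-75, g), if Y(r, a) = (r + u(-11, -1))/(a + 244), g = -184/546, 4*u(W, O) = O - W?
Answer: 12790431075/26608 ≈ 4.8070e+5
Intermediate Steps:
u(W, O) = -W/4 + O/4 (u(W, O) = (O - W)/4 = -W/4 + O/4)
g = -92/273 (g = -184*1/546 = -92/273 ≈ -0.33700)
Y(r, a) = (5/2 + r)/(244 + a) (Y(r, a) = (r + (-1/4*(-11) + (1/4)*(-1)))/(a + 244) = (r + (11/4 - 1/4))/(244 + a) = (r + 5/2)/(244 + a) = (5/2 + r)/(244 + a))
(384**2 + 333243) + Y(-75, g) = (384**2 + 333243) + (5/2 - 75)/(244 - 92/273) = (147456 + 333243) - 145/2/(66520/273) = 480699 + (273/66520)*(-145/2) = 480699 - 7917/26608 = 12790431075/26608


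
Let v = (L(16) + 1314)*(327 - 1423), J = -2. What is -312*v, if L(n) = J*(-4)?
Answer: 452060544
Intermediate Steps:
L(n) = 8 (L(n) = -2*(-4) = 8)
v = -1448912 (v = (8 + 1314)*(327 - 1423) = 1322*(-1096) = -1448912)
-312*v = -312*(-1448912) = 452060544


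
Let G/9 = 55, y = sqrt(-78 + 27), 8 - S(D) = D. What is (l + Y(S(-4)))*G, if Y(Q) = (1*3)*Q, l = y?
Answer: 17820 + 495*I*sqrt(51) ≈ 17820.0 + 3535.0*I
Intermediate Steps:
S(D) = 8 - D
y = I*sqrt(51) (y = sqrt(-51) = I*sqrt(51) ≈ 7.1414*I)
l = I*sqrt(51) ≈ 7.1414*I
Y(Q) = 3*Q
G = 495 (G = 9*55 = 495)
(l + Y(S(-4)))*G = (I*sqrt(51) + 3*(8 - 1*(-4)))*495 = (I*sqrt(51) + 3*(8 + 4))*495 = (I*sqrt(51) + 3*12)*495 = (I*sqrt(51) + 36)*495 = (36 + I*sqrt(51))*495 = 17820 + 495*I*sqrt(51)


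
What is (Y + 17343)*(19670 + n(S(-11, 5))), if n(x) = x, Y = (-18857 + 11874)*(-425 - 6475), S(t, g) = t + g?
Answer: 947805645552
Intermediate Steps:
S(t, g) = g + t
Y = 48182700 (Y = -6983*(-6900) = 48182700)
(Y + 17343)*(19670 + n(S(-11, 5))) = (48182700 + 17343)*(19670 + (5 - 11)) = 48200043*(19670 - 6) = 48200043*19664 = 947805645552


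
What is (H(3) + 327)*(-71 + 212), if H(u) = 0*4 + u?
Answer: 46530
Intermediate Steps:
H(u) = u (H(u) = 0 + u = u)
(H(3) + 327)*(-71 + 212) = (3 + 327)*(-71 + 212) = 330*141 = 46530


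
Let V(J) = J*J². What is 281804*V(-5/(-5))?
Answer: 281804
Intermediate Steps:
V(J) = J³
281804*V(-5/(-5)) = 281804*(-5/(-5))³ = 281804*(-5*(-⅕))³ = 281804*1³ = 281804*1 = 281804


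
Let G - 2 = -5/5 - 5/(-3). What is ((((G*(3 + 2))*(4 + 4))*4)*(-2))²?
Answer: 6553600/9 ≈ 7.2818e+5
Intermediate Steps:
G = 8/3 (G = 2 + (-5/5 - 5/(-3)) = 2 + (-5*⅕ - 5*(-⅓)) = 2 + (-1 + 5/3) = 2 + ⅔ = 8/3 ≈ 2.6667)
((((G*(3 + 2))*(4 + 4))*4)*(-2))² = ((((8*(3 + 2)/3)*(4 + 4))*4)*(-2))² = (((((8/3)*5)*8)*4)*(-2))² = ((((40/3)*8)*4)*(-2))² = (((320/3)*4)*(-2))² = ((1280/3)*(-2))² = (-2560/3)² = 6553600/9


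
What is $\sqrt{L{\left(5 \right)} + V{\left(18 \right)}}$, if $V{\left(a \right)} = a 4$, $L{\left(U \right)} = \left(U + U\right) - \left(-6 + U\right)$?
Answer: $\sqrt{83} \approx 9.1104$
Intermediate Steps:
$L{\left(U \right)} = 6 + U$ ($L{\left(U \right)} = 2 U - \left(-6 + U\right) = 6 + U$)
$V{\left(a \right)} = 4 a$
$\sqrt{L{\left(5 \right)} + V{\left(18 \right)}} = \sqrt{\left(6 + 5\right) + 4 \cdot 18} = \sqrt{11 + 72} = \sqrt{83}$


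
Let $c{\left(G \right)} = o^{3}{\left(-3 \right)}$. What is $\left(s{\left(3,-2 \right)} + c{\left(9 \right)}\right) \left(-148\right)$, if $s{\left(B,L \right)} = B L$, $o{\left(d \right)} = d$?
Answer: $4884$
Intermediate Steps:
$c{\left(G \right)} = -27$ ($c{\left(G \right)} = \left(-3\right)^{3} = -27$)
$\left(s{\left(3,-2 \right)} + c{\left(9 \right)}\right) \left(-148\right) = \left(3 \left(-2\right) - 27\right) \left(-148\right) = \left(-6 - 27\right) \left(-148\right) = \left(-33\right) \left(-148\right) = 4884$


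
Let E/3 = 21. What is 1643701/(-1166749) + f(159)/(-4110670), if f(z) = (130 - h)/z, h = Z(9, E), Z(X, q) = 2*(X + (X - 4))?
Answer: -179052898160988/127097182963495 ≈ -1.4088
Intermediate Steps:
E = 63 (E = 3*21 = 63)
Z(X, q) = -8 + 4*X (Z(X, q) = 2*(X + (-4 + X)) = 2*(-4 + 2*X) = -8 + 4*X)
h = 28 (h = -8 + 4*9 = -8 + 36 = 28)
f(z) = 102/z (f(z) = (130 - 1*28)/z = (130 - 28)/z = 102/z)
1643701/(-1166749) + f(159)/(-4110670) = 1643701/(-1166749) + (102/159)/(-4110670) = 1643701*(-1/1166749) + (102*(1/159))*(-1/4110670) = -1643701/1166749 + (34/53)*(-1/4110670) = -1643701/1166749 - 17/108932755 = -179052898160988/127097182963495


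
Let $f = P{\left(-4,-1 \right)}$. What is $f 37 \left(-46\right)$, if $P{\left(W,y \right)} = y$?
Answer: $1702$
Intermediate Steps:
$f = -1$
$f 37 \left(-46\right) = - 37 \left(-46\right) = \left(-1\right) \left(-1702\right) = 1702$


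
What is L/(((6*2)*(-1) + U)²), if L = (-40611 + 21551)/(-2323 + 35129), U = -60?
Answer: -4765/42516576 ≈ -0.00011207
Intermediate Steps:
L = -9530/16403 (L = -19060/32806 = -19060*1/32806 = -9530/16403 ≈ -0.58099)
L/(((6*2)*(-1) + U)²) = -9530/(16403*((6*2)*(-1) - 60)²) = -9530/(16403*(12*(-1) - 60)²) = -9530/(16403*(-12 - 60)²) = -9530/(16403*((-72)²)) = -9530/16403/5184 = -9530/16403*1/5184 = -4765/42516576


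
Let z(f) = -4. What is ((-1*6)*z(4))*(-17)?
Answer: -408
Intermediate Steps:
((-1*6)*z(4))*(-17) = (-1*6*(-4))*(-17) = -6*(-4)*(-17) = 24*(-17) = -408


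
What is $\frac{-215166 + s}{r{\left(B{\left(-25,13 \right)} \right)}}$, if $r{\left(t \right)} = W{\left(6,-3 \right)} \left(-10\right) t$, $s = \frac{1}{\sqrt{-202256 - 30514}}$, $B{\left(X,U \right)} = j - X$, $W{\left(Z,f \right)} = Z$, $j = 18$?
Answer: $\frac{35861}{430} + \frac{i \sqrt{232770}}{600546600} \approx 83.398 + 8.0337 \cdot 10^{-7} i$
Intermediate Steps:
$B{\left(X,U \right)} = 18 - X$
$s = - \frac{i \sqrt{232770}}{232770}$ ($s = \frac{1}{\sqrt{-202256 - 30514}} = \frac{1}{\sqrt{-232770}} = \frac{1}{i \sqrt{232770}} = - \frac{i \sqrt{232770}}{232770} \approx - 0.0020727 i$)
$r{\left(t \right)} = - 60 t$ ($r{\left(t \right)} = 6 \left(-10\right) t = - 60 t$)
$\frac{-215166 + s}{r{\left(B{\left(-25,13 \right)} \right)}} = \frac{-215166 - \frac{i \sqrt{232770}}{232770}}{\left(-60\right) \left(18 - -25\right)} = \frac{-215166 - \frac{i \sqrt{232770}}{232770}}{\left(-60\right) \left(18 + 25\right)} = \frac{-215166 - \frac{i \sqrt{232770}}{232770}}{\left(-60\right) 43} = \frac{-215166 - \frac{i \sqrt{232770}}{232770}}{-2580} = \left(-215166 - \frac{i \sqrt{232770}}{232770}\right) \left(- \frac{1}{2580}\right) = \frac{35861}{430} + \frac{i \sqrt{232770}}{600546600}$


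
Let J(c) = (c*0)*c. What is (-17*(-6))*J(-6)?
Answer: 0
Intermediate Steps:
J(c) = 0 (J(c) = 0*c = 0)
(-17*(-6))*J(-6) = -17*(-6)*0 = 102*0 = 0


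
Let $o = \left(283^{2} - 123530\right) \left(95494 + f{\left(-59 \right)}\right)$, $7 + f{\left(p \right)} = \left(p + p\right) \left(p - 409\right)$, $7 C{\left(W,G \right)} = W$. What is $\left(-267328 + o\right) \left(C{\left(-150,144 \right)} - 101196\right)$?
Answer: $\frac{4638908838956838}{7} \approx 6.627 \cdot 10^{14}$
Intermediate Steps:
$C{\left(W,G \right)} = \frac{W}{7}$
$f{\left(p \right)} = -7 + 2 p \left(-409 + p\right)$ ($f{\left(p \right)} = -7 + \left(p + p\right) \left(p - 409\right) = -7 + 2 p \left(-409 + p\right)$)
$o = -6547036551$ ($o = \left(283^{2} - 123530\right) \left(95494 - \left(-48255 - 6962\right)\right) = \left(80089 - 123530\right) \left(95494 + \left(-7 + 48262 + 2 \cdot 3481\right)\right) = - 43441 \left(95494 + \left(-7 + 48262 + 6962\right)\right) = - 43441 \left(95494 + 55217\right) = \left(-43441\right) 150711 = -6547036551$)
$\left(-267328 + o\right) \left(C{\left(-150,144 \right)} - 101196\right) = \left(-267328 - 6547036551\right) \left(\frac{1}{7} \left(-150\right) - 101196\right) = - 6547303879 \left(- \frac{150}{7} - 101196\right) = \left(-6547303879\right) \left(- \frac{708522}{7}\right) = \frac{4638908838956838}{7}$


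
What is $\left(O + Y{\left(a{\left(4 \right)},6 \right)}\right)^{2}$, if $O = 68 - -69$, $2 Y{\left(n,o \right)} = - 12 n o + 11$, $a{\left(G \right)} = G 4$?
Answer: $\frac{751689}{4} \approx 1.8792 \cdot 10^{5}$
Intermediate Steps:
$a{\left(G \right)} = 4 G$
$Y{\left(n,o \right)} = \frac{11}{2} - 6 n o$ ($Y{\left(n,o \right)} = \frac{- 12 n o + 11}{2} = \frac{11 - 12 n o}{2} = \frac{11}{2} - 6 n o$)
$O = 137$ ($O = 68 + 69 = 137$)
$\left(O + Y{\left(a{\left(4 \right)},6 \right)}\right)^{2} = \left(137 + \left(\frac{11}{2} - 6 \cdot 4 \cdot 4 \cdot 6\right)\right)^{2} = \left(137 + \left(\frac{11}{2} - 96 \cdot 6\right)\right)^{2} = \left(137 + \left(\frac{11}{2} - 576\right)\right)^{2} = \left(137 - \frac{1141}{2}\right)^{2} = \left(- \frac{867}{2}\right)^{2} = \frac{751689}{4}$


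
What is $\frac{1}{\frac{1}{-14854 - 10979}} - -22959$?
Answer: $-2874$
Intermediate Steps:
$\frac{1}{\frac{1}{-14854 - 10979}} - -22959 = \frac{1}{\frac{1}{-25833}} + 22959 = \frac{1}{- \frac{1}{25833}} + 22959 = -25833 + 22959 = -2874$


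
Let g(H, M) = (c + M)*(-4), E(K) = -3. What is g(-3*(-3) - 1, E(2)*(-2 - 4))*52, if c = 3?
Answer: -4368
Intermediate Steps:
g(H, M) = -12 - 4*M (g(H, M) = (3 + M)*(-4) = -12 - 4*M)
g(-3*(-3) - 1, E(2)*(-2 - 4))*52 = (-12 - (-12)*(-2 - 4))*52 = (-12 - (-12)*(-6))*52 = (-12 - 4*18)*52 = (-12 - 72)*52 = -84*52 = -4368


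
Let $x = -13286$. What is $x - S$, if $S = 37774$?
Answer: $-51060$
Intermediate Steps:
$x - S = -13286 - 37774 = -51060$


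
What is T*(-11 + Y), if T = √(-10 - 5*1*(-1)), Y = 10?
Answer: -I*√5 ≈ -2.2361*I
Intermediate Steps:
T = I*√5 (T = √(-10 - 5*(-1)) = √(-10 + 5) = √(-5) = I*√5 ≈ 2.2361*I)
T*(-11 + Y) = (I*√5)*(-11 + 10) = (I*√5)*(-1) = -I*√5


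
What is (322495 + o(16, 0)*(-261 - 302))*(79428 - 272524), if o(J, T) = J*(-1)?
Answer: -64011903288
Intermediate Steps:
o(J, T) = -J
(322495 + o(16, 0)*(-261 - 302))*(79428 - 272524) = (322495 + (-1*16)*(-261 - 302))*(79428 - 272524) = (322495 - 16*(-563))*(-193096) = (322495 + 9008)*(-193096) = 331503*(-193096) = -64011903288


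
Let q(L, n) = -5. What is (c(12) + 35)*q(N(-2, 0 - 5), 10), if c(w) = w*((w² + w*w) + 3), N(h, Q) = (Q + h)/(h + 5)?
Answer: -17635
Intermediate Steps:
N(h, Q) = (Q + h)/(5 + h)
c(w) = w*(3 + 2*w²) (c(w) = w*((w² + w²) + 3) = w*(2*w² + 3) = w*(3 + 2*w²))
(c(12) + 35)*q(N(-2, 0 - 5), 10) = (12*(3 + 2*12²) + 35)*(-5) = (12*(3 + 2*144) + 35)*(-5) = (12*(3 + 288) + 35)*(-5) = (12*291 + 35)*(-5) = (3492 + 35)*(-5) = 3527*(-5) = -17635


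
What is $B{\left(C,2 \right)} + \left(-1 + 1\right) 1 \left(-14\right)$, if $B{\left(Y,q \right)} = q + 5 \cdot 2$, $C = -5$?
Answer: $12$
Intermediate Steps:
$B{\left(Y,q \right)} = 10 + q$ ($B{\left(Y,q \right)} = q + 10 = 10 + q$)
$B{\left(C,2 \right)} + \left(-1 + 1\right) 1 \left(-14\right) = \left(10 + 2\right) + \left(-1 + 1\right) 1 \left(-14\right) = 12 + 0 \cdot 1 \left(-14\right) = 12 + 0 \left(-14\right) = 12 + 0 = 12$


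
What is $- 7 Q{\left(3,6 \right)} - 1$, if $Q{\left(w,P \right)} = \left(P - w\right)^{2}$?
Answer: $-64$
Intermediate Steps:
$- 7 Q{\left(3,6 \right)} - 1 = - 7 \left(6 - 3\right)^{2} - 1 = - 7 \cdot 3^{2} - 1 = \left(-7\right) 9 - 1 = -63 - 1 = -64$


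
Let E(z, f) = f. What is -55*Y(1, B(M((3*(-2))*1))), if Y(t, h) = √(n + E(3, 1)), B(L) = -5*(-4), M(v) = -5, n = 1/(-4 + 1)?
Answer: -55*√6/3 ≈ -44.907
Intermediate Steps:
n = -⅓ (n = 1/(-3) = -⅓ ≈ -0.33333)
B(L) = 20
Y(t, h) = √6/3 (Y(t, h) = √(-⅓ + 1) = √(⅔) = √6/3)
-55*Y(1, B(M((3*(-2))*1))) = -55*√6/3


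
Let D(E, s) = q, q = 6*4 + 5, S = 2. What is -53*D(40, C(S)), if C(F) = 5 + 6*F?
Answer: -1537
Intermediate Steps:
q = 29 (q = 24 + 5 = 29)
D(E, s) = 29
-53*D(40, C(S)) = -53*29 = -1537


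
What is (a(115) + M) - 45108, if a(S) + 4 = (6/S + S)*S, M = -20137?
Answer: -52018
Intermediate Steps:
a(S) = -4 + S*(S + 6/S) (a(S) = -4 + (6/S + S)*S = -4 + (S + 6/S)*S = -4 + S*(S + 6/S))
(a(115) + M) - 45108 = ((2 + 115²) - 20137) - 45108 = ((2 + 13225) - 20137) - 45108 = (13227 - 20137) - 45108 = -6910 - 45108 = -52018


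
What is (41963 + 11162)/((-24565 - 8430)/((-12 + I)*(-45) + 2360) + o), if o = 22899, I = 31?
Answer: 127925/55088 ≈ 2.3222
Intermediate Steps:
(41963 + 11162)/((-24565 - 8430)/((-12 + I)*(-45) + 2360) + o) = (41963 + 11162)/((-24565 - 8430)/((-12 + 31)*(-45) + 2360) + 22899) = 53125/(-32995/(19*(-45) + 2360) + 22899) = 53125/(-32995/(-855 + 2360) + 22899) = 53125/(-32995/1505 + 22899) = 53125/(-32995*1/1505 + 22899) = 53125/(-6599/301 + 22899) = 53125/(6886000/301) = 53125*(301/6886000) = 127925/55088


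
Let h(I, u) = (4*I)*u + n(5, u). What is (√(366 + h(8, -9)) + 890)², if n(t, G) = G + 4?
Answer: (890 + √73)² ≈ 8.0738e+5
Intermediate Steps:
n(t, G) = 4 + G
h(I, u) = 4 + u + 4*I*u (h(I, u) = (4*I)*u + (4 + u) = 4*I*u + (4 + u) = 4 + u + 4*I*u)
(√(366 + h(8, -9)) + 890)² = (√(366 + (4 - 9 + 4*8*(-9))) + 890)² = (√(366 + (4 - 9 - 288)) + 890)² = (√(366 - 293) + 890)² = (√73 + 890)² = (890 + √73)²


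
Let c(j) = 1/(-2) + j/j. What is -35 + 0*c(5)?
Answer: -35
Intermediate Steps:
c(j) = ½ (c(j) = 1*(-½) + 1 = -½ + 1 = ½)
-35 + 0*c(5) = -35 + 0*(½) = -35 + 0 = -35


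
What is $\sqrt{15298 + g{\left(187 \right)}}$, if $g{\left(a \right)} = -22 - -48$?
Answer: $2 \sqrt{3831} \approx 123.79$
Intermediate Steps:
$g{\left(a \right)} = 26$ ($g{\left(a \right)} = -22 + 48 = 26$)
$\sqrt{15298 + g{\left(187 \right)}} = \sqrt{15298 + 26} = \sqrt{15324} = 2 \sqrt{3831}$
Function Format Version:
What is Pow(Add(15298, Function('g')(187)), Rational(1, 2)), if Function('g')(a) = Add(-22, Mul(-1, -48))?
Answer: Mul(2, Pow(3831, Rational(1, 2))) ≈ 123.79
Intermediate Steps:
Function('g')(a) = 26 (Function('g')(a) = Add(-22, 48) = 26)
Pow(Add(15298, Function('g')(187)), Rational(1, 2)) = Pow(Add(15298, 26), Rational(1, 2)) = Pow(15324, Rational(1, 2)) = Mul(2, Pow(3831, Rational(1, 2)))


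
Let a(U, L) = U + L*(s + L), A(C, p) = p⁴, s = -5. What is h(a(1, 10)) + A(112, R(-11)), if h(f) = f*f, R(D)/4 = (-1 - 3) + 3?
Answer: 2857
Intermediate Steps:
R(D) = -4 (R(D) = 4*((-1 - 3) + 3) = 4*(-4 + 3) = 4*(-1) = -4)
a(U, L) = U + L*(-5 + L)
h(f) = f²
h(a(1, 10)) + A(112, R(-11)) = (1 + 10² - 5*10)² + (-4)⁴ = (1 + 100 - 50)² + 256 = 51² + 256 = 2601 + 256 = 2857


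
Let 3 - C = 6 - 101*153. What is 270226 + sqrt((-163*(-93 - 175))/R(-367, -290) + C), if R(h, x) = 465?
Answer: 270226 + sqrt(3360989310)/465 ≈ 2.7035e+5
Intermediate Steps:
C = 15450 (C = 3 - (6 - 101*153) = 3 - (6 - 15453) = 3 - 1*(-15447) = 3 + 15447 = 15450)
270226 + sqrt((-163*(-93 - 175))/R(-367, -290) + C) = 270226 + sqrt(-163*(-93 - 175)/465 + 15450) = 270226 + sqrt(-163*(-268)*(1/465) + 15450) = 270226 + sqrt(43684*(1/465) + 15450) = 270226 + sqrt(43684/465 + 15450) = 270226 + sqrt(7227934/465) = 270226 + sqrt(3360989310)/465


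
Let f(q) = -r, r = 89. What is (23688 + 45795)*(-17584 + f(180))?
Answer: -1227973059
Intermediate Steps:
f(q) = -89 (f(q) = -1*89 = -89)
(23688 + 45795)*(-17584 + f(180)) = (23688 + 45795)*(-17584 - 89) = 69483*(-17673) = -1227973059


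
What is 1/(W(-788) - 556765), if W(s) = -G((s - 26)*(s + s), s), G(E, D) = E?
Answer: -1/1839629 ≈ -5.4359e-7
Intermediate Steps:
W(s) = -2*s*(-26 + s) (W(s) = -(s - 26)*(s + s) = -(-26 + s)*2*s = -2*s*(-26 + s))
1/(W(-788) - 556765) = 1/(2*(-788)*(26 - 1*(-788)) - 556765) = 1/(2*(-788)*(26 + 788) - 556765) = 1/(2*(-788)*814 - 556765) = 1/(-1282864 - 556765) = 1/(-1839629) = -1/1839629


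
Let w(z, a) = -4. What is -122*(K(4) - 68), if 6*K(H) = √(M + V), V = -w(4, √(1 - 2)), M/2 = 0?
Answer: 24766/3 ≈ 8255.3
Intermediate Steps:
M = 0 (M = 2*0 = 0)
V = 4 (V = -1*(-4) = 4)
K(H) = ⅓ (K(H) = √(0 + 4)/6 = √4/6 = (⅙)*2 = ⅓)
-122*(K(4) - 68) = -122*(⅓ - 68) = -122*(-203/3) = 24766/3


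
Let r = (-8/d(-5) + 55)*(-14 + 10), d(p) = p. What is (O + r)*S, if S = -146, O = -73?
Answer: 218562/5 ≈ 43712.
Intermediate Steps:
r = -1132/5 (r = (-8/(-5) + 55)*(-14 + 10) = (-8*(-⅕) + 55)*(-4) = (8/5 + 55)*(-4) = (283/5)*(-4) = -1132/5 ≈ -226.40)
(O + r)*S = (-73 - 1132/5)*(-146) = -1497/5*(-146) = 218562/5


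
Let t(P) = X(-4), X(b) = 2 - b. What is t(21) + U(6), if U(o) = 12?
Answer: 18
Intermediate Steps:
t(P) = 6 (t(P) = 2 - 1*(-4) = 2 + 4 = 6)
t(21) + U(6) = 6 + 12 = 18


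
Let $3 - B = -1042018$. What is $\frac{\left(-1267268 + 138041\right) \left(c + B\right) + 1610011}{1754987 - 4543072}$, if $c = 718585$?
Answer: $\frac{1988122221551}{2788085} \approx 7.1308 \cdot 10^{5}$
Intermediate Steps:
$B = 1042021$ ($B = 3 - -1042018 = 3 + 1042018 = 1042021$)
$\frac{\left(-1267268 + 138041\right) \left(c + B\right) + 1610011}{1754987 - 4543072} = \frac{\left(-1267268 + 138041\right) \left(718585 + 1042021\right) + 1610011}{1754987 - 4543072} = \frac{\left(-1129227\right) 1760606 + 1610011}{-2788085} = \left(-1988123831562 + 1610011\right) \left(- \frac{1}{2788085}\right) = \left(-1988122221551\right) \left(- \frac{1}{2788085}\right) = \frac{1988122221551}{2788085}$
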